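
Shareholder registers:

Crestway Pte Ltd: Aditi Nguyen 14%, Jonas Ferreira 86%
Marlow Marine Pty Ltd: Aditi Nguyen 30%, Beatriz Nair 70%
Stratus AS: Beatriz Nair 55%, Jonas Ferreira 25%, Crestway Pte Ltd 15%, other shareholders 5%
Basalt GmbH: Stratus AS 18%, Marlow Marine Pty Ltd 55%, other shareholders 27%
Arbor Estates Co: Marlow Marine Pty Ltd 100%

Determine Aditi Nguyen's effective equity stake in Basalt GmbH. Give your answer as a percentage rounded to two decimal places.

Aditi reaches Basalt along 2 paths.
Via Crestway → Stratus: 14% × 15% × 18% = 0.378%.
Via Marlow: 30% × 55% = 16.5%.
Total: 0.378% + 16.5% = 16.878%.
Rounded: 16.88%.

16.88%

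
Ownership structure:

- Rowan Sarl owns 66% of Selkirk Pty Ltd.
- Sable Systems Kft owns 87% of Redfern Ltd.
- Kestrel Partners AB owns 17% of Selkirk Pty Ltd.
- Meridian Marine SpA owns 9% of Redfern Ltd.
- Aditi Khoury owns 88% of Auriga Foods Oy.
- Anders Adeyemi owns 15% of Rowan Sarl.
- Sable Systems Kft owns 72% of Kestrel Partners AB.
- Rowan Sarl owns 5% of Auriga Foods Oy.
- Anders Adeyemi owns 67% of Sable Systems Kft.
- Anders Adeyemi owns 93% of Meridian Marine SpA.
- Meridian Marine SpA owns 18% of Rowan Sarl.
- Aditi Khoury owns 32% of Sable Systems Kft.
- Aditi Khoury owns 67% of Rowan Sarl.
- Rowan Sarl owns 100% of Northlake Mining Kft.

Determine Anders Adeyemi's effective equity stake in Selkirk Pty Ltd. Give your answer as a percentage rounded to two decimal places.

29.15%

Anders reaches Selkirk along 3 paths.
Via Sable → Kestrel: 67% × 72% × 17% = 8.2008%.
Via Meridian → Rowan: 93% × 18% × 66% = 11.0484%.
Via Rowan: 15% × 66% = 9.9%.
Total: 8.2008% + 11.0484% + 9.9% = 29.1492%.
Rounded: 29.15%.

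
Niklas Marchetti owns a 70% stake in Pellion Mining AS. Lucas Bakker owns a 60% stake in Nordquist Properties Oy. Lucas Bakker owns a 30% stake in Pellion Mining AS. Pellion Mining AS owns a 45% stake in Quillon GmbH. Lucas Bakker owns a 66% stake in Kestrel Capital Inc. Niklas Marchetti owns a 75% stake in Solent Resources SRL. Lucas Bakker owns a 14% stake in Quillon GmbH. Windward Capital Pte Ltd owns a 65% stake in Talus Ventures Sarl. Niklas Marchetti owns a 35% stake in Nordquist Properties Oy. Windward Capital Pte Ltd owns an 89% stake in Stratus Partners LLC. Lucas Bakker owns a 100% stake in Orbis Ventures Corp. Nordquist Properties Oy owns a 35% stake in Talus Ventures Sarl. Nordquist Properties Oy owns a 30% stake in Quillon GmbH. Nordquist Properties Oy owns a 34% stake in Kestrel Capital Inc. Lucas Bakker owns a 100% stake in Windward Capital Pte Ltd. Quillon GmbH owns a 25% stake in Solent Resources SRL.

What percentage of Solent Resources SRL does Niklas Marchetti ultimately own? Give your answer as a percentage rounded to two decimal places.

Niklas reaches Solent along 3 paths.
Via Pellion → Quillon: 70% × 45% × 25% = 7.875%.
Via Nordquist → Quillon: 35% × 30% × 25% = 2.625%.
Direct stake: 75% = 75%.
Total: 7.875% + 2.625% + 75% = 85.5%.
Rounded: 85.50%.

85.50%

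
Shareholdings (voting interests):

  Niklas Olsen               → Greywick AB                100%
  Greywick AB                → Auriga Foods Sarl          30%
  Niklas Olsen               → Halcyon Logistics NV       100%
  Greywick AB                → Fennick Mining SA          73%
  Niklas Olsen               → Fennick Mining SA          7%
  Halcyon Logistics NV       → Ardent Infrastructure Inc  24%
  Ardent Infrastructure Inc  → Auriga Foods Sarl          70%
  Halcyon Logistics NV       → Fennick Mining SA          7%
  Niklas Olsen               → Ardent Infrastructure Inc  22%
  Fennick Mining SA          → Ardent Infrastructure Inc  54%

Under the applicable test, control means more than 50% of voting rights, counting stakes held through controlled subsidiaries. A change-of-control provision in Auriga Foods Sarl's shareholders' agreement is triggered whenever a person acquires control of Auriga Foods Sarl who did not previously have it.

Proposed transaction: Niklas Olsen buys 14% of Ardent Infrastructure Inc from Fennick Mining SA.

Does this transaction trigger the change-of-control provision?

The purchase adds only to Niklas's holdings (Fennick's stake shrinks), so Niklas is the only person who could newly come to control Auriga.
Niklas holds 100% of Halcyon, so Niklas controls Halcyon.
Niklas holds 100% of Greywick, so Niklas controls Greywick.
Greywick and Niklas and Halcyon together hold 73% + 7% + 7% = 87% of Fennick, so Niklas controls Fennick.
Niklas and Fennick and Halcyon together hold 22% + 54% + 24% = 100% of Ardent, so Niklas controls Ardent.
Ardent and Greywick together hold 70% + 30% = 100% of Auriga, so Niklas controls Auriga.
So Niklas already controls Auriga before the transaction.
After the purchase, Niklas's direct stake in Ardent rises to 22% + 14% = 36%, and Fennick's stake falls to 40%.
Niklas controlled Auriga already, so this is not a new person acquiring control; every other person's position is unchanged or reduced.
No new person acquires control, so the clause is not triggered.

No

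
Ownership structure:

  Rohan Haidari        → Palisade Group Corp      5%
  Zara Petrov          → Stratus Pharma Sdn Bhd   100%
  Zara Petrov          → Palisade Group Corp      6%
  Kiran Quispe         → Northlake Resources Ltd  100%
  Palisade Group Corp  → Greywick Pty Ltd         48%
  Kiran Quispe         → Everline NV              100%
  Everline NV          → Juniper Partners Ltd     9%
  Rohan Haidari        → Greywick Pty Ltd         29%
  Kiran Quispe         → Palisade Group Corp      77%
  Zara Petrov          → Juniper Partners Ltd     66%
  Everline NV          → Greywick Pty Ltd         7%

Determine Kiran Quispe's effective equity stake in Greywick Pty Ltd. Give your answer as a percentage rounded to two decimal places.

43.96%

Kiran reaches Greywick along 2 paths.
Via Palisade: 77% × 48% = 36.96%.
Via Everline: 100% × 7% = 7%.
Total: 36.96% + 7% = 43.96%.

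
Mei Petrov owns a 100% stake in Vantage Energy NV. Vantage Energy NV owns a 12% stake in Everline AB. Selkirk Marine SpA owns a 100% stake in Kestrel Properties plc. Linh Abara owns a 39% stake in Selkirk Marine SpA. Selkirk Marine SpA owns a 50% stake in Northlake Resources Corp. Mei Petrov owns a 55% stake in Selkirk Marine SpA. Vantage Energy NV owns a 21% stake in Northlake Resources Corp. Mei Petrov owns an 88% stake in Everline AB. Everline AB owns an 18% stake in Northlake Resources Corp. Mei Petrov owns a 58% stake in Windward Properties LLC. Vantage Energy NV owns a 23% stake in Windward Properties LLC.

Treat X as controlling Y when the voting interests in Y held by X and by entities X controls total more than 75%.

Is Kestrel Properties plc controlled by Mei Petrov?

No

Mei holds 100% of Vantage, so Mei controls Vantage.
Vantage and Mei together hold 23% + 58% = 81% of Windward, so Mei controls Windward.
Mei and Vantage together hold 88% + 12% = 100% of Everline, so Mei controls Everline.
Neither Mei nor any entity Mei controls holds any voting interest in Kestrel.
So Mei does not control Kestrel.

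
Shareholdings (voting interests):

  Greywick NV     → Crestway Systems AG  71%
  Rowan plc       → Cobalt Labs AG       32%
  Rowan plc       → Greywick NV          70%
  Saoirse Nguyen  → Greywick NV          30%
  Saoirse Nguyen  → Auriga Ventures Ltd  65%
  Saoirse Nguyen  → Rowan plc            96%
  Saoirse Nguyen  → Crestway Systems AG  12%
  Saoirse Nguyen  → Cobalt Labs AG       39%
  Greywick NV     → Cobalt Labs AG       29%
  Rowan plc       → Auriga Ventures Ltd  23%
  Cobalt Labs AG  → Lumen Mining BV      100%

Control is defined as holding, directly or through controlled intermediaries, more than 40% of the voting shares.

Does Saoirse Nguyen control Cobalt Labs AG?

Saoirse holds 96% of Rowan, so Saoirse controls Rowan.
Rowan and Saoirse together hold 70% + 30% = 100% of Greywick, so Saoirse controls Greywick.
Saoirse and Rowan and Greywick together hold 39% + 32% + 29% = 100% of Cobalt, so Saoirse controls Cobalt.

Yes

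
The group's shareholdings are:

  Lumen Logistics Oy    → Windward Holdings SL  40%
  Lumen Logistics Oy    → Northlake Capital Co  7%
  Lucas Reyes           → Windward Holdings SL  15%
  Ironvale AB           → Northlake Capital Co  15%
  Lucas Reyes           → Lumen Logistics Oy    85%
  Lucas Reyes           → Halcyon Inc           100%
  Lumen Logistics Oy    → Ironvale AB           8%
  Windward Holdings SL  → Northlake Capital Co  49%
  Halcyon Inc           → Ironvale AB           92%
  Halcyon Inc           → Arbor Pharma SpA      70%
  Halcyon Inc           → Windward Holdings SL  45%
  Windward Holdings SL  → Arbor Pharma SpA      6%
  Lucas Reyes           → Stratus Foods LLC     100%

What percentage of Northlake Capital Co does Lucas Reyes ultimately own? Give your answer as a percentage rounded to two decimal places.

Lucas reaches Northlake along 6 paths.
Via Lumen: 85% × 7% = 5.95%.
Via Windward: 15% × 49% = 7.35%.
Via Lumen → Windward: 85% × 40% × 49% = 16.66%.
Via Halcyon → Windward: 100% × 45% × 49% = 22.05%.
Via Halcyon → Ironvale: 100% × 92% × 15% = 13.8%.
Via Lumen → Ironvale: 85% × 8% × 15% = 1.02%.
Total: 5.95% + 7.35% + 16.66% + 22.05% + 13.8% + 1.02% = 66.83%.

66.83%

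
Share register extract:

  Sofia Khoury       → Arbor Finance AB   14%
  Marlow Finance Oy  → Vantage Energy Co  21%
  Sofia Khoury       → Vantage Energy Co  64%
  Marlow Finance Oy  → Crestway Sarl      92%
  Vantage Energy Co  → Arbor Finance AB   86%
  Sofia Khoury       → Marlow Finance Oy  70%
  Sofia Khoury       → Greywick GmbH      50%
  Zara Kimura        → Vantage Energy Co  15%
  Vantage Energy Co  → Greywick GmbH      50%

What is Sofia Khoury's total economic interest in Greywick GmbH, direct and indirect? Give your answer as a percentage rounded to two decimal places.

Sofia reaches Greywick along 3 paths.
Via Vantage: 64% × 50% = 32%.
Via Marlow → Vantage: 70% × 21% × 50% = 7.35%.
Direct stake: 50% = 50%.
Total: 32% + 7.35% + 50% = 89.35%.

89.35%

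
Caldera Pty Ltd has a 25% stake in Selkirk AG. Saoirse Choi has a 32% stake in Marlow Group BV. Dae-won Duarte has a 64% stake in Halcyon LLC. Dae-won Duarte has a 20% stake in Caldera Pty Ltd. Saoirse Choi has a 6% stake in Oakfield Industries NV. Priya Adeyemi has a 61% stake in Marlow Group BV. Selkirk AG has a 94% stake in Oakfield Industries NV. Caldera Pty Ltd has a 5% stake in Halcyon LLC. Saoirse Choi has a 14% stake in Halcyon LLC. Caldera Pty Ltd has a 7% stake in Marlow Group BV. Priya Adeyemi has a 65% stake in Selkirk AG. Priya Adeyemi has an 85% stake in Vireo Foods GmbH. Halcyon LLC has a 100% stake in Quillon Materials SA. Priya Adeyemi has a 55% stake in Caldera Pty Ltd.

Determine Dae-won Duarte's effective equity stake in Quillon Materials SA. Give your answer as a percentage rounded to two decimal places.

65.00%

Dae-won reaches Quillon along 2 paths.
Via Caldera → Halcyon: 20% × 5% × 100% = 1%.
Via Halcyon: 64% × 100% = 64%.
Total: 1% + 64% = 65%.
Rounded: 65.00%.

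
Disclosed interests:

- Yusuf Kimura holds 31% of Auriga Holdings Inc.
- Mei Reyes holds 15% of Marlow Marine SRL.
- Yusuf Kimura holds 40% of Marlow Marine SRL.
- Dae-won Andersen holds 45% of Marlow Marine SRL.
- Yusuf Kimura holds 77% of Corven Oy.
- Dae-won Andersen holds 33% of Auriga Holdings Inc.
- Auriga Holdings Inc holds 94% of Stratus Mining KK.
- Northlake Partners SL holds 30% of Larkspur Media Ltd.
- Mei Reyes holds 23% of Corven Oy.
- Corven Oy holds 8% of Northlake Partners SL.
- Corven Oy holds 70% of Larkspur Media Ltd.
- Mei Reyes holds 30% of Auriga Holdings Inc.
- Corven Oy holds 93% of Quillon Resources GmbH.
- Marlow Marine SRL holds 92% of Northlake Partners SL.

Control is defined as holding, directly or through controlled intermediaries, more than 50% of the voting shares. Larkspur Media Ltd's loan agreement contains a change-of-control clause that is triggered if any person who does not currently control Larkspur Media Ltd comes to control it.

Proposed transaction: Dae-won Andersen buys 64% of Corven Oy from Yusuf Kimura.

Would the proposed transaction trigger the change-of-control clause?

Yes

The purchase adds only to Dae-won's holdings (Yusuf's stake shrinks), so Dae-won is the only person who could newly come to control Larkspur.
Dae-won's largest direct stake is 45% in Marlow, which does not meet the threshold, so Dae-won controls no company.
Neither Dae-won nor any entity Dae-won controls holds any voting interest in Larkspur.
So before the transaction, Dae-won does not control Larkspur.
After the purchase, Dae-won holds 64% of Corven directly, and Yusuf's stake falls to 13%.
Dae-won holds 64% of Corven, so Dae-won controls Corven.
Corven holds 70% of Larkspur, so Dae-won controls Larkspur.
Dae-won did not control Larkspur before and does after, so the clause is triggered.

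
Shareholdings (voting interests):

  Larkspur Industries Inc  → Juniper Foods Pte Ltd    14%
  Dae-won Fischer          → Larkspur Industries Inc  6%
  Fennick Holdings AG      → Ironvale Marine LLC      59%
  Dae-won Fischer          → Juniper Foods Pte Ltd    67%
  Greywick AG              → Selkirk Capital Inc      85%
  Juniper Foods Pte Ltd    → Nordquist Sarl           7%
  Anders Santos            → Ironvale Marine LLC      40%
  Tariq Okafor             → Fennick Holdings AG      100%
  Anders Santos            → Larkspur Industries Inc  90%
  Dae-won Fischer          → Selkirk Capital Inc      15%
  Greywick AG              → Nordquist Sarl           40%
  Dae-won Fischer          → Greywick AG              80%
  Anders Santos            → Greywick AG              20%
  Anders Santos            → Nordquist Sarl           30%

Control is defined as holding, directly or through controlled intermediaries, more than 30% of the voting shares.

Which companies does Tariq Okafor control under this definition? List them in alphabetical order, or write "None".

Fennick Holdings AG, Ironvale Marine LLC

Tariq holds 100% of Fennick, so Tariq controls Fennick.
Fennick holds 59% of Ironvale, so Tariq controls Ironvale.
No other company's threshold is met.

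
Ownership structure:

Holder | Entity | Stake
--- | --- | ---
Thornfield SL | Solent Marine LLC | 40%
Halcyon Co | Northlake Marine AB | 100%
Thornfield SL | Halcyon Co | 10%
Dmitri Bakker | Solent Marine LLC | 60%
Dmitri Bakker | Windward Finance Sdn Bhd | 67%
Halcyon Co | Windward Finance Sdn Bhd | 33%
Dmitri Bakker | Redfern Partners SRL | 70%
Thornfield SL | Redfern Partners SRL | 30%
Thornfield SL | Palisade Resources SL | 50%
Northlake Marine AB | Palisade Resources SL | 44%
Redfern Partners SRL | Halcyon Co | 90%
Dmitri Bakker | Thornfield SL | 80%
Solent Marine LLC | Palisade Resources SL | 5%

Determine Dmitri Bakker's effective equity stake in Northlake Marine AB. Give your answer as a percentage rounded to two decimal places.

Dmitri reaches Northlake along 3 paths.
Via Redfern → Halcyon: 70% × 90% × 100% = 63%.
Via Thornfield → Redfern → Halcyon: 80% × 30% × 90% × 100% = 21.6%.
Via Thornfield → Halcyon: 80% × 10% × 100% = 8%.
Total: 63% + 21.6% + 8% = 92.6%.
Rounded: 92.60%.

92.60%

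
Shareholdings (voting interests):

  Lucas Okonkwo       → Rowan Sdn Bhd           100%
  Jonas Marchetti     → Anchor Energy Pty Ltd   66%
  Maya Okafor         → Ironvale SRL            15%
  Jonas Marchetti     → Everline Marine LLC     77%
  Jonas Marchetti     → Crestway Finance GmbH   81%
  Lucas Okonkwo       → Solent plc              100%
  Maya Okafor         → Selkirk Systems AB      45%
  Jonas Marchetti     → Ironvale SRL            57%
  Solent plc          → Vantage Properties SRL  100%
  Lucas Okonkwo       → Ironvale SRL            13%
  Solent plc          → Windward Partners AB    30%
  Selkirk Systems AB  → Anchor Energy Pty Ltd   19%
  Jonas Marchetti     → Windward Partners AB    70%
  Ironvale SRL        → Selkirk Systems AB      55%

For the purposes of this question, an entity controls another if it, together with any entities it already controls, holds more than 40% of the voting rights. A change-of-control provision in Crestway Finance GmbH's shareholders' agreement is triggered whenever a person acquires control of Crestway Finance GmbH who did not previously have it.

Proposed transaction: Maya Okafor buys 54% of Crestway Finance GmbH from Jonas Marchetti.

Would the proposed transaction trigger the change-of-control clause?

Yes

The purchase adds only to Maya's holdings (Jonas's stake shrinks), so Maya is the only person who could newly come to control Crestway.
Maya holds 45% of Selkirk, so Maya controls Selkirk.
Neither Maya nor any entity Maya controls holds any voting interest in Crestway.
So before the transaction, Maya does not control Crestway.
After the purchase, Maya holds 54% of Crestway directly, and Jonas's stake falls to 27%.
Maya holds 54% of Crestway, so Maya controls Crestway.
Maya did not control Crestway before and does after, so the clause is triggered.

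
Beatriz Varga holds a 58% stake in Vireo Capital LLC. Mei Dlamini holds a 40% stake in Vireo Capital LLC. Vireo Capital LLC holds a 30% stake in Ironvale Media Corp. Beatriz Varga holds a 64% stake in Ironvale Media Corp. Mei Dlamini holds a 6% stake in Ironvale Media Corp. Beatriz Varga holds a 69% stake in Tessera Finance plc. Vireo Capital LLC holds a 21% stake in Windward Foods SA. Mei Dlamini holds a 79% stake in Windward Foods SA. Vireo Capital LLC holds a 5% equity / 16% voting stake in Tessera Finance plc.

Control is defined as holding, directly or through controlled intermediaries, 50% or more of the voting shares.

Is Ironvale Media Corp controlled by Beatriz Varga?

Yes

Beatriz holds 58% of Vireo, so Beatriz controls Vireo.
Beatriz and Vireo together hold 64% + 30% = 94% of Ironvale, so Beatriz controls Ironvale.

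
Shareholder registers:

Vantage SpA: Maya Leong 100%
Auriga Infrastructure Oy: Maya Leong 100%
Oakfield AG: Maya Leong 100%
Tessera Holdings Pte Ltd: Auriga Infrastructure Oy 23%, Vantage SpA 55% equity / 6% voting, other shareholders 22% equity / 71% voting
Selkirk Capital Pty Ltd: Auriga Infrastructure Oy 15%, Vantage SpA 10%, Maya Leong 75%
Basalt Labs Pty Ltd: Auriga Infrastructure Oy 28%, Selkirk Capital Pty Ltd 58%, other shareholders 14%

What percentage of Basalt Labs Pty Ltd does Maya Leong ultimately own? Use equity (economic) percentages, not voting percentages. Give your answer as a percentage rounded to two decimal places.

86.00%

Maya reaches Basalt along 4 paths.
Via Auriga: 100% × 28% = 28%.
Via Auriga → Selkirk: 100% × 15% × 58% = 8.7%.
Via Vantage → Selkirk: 100% × 10% × 58% = 5.8%.
Via Selkirk: 75% × 58% = 43.5%.
Total: 28% + 8.7% + 5.8% + 43.5% = 86%.
Rounded: 86.00%.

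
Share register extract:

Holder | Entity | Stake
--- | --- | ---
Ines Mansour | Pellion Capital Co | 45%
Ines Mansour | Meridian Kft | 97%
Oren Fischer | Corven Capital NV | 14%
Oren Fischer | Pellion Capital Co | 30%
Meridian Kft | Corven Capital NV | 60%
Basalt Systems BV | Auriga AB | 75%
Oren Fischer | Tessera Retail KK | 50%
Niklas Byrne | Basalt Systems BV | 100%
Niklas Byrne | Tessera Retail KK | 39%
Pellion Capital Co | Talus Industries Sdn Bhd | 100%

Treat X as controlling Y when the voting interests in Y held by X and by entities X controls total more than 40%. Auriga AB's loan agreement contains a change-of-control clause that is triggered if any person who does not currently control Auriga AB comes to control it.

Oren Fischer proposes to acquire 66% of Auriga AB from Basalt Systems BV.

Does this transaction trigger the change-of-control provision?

The purchase adds only to Oren's holdings (Basalt's stake shrinks), so Oren is the only person who could newly come to control Auriga.
Oren holds 50% of Tessera, so Oren controls Tessera.
Neither Oren nor any entity Oren controls holds any voting interest in Auriga.
So before the transaction, Oren does not control Auriga.
After the purchase, Oren holds 66% of Auriga directly, and Basalt's stake falls to 9%.
Oren holds 66% of Auriga, so Oren controls Auriga.
Oren did not control Auriga before and does after, so the clause is triggered.

Yes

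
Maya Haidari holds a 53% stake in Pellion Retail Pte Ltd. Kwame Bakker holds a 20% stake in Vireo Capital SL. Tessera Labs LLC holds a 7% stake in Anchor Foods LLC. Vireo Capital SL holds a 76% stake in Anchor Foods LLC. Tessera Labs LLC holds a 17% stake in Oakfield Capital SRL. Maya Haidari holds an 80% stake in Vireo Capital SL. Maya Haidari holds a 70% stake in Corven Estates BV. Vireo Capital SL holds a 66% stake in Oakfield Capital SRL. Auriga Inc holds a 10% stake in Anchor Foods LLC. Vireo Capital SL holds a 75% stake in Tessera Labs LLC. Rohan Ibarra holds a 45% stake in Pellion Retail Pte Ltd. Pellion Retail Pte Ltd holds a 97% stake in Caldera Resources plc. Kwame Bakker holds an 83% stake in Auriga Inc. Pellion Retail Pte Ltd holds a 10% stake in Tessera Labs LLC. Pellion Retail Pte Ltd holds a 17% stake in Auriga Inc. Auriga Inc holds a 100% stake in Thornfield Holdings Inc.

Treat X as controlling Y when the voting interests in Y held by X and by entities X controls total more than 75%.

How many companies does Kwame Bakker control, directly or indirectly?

Kwame holds 83% of Auriga, so Kwame controls Auriga.
Auriga holds 100% of Thornfield, so Kwame controls Thornfield.
No other company's threshold is met.
Kwame controls 2 companies.

2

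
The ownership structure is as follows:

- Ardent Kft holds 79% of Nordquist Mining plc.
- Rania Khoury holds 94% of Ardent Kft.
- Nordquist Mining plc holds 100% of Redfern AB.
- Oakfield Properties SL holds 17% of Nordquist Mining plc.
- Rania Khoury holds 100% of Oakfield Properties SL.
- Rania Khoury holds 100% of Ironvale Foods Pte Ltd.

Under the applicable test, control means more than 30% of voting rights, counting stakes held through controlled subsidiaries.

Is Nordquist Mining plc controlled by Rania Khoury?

Rania holds 94% of Ardent, so Rania controls Ardent.
Rania holds 100% of Oakfield, so Rania controls Oakfield.
Ardent and Oakfield together hold 79% + 17% = 96% of Nordquist, so Rania controls Nordquist.

Yes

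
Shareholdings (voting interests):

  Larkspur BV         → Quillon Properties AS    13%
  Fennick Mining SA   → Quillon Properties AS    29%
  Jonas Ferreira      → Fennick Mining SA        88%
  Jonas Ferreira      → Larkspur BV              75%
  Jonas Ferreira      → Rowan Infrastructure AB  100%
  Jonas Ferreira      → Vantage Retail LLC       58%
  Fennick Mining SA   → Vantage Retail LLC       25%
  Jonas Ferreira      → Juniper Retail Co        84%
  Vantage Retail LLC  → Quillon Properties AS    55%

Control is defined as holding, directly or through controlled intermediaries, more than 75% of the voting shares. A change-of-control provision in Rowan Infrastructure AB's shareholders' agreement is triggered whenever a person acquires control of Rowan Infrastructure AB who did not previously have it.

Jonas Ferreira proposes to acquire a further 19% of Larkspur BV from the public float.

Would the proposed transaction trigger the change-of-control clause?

No

The purchase changes only Jonas's holdings, so Jonas is the only person who could newly come to control Rowan.
Jonas holds 100% of Rowan, so Jonas controls Rowan.
So Jonas already controls Rowan before the transaction.
After the purchase, Jonas's direct stake in Larkspur rises to 75% + 19% = 94%.
Jonas controlled Rowan already, so this is not a new person acquiring control; every other person's position is unchanged or reduced.
No new person acquires control, so the clause is not triggered.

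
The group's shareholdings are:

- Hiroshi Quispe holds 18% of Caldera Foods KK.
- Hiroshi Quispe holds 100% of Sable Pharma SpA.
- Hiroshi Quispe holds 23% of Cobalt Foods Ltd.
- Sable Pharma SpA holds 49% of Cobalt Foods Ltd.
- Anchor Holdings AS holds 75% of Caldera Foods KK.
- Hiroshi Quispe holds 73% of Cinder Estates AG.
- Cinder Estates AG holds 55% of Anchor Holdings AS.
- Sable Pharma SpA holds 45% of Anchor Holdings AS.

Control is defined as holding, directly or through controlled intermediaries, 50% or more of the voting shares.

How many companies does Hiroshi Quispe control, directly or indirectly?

Hiroshi holds 73% of Cinder, so Hiroshi controls Cinder.
Hiroshi holds 100% of Sable, so Hiroshi controls Sable.
Sable and Cinder together hold 45% + 55% = 100% of Anchor, so Hiroshi controls Anchor.
Anchor and Hiroshi together hold 75% + 18% = 93% of Caldera, so Hiroshi controls Caldera.
Hiroshi and Sable together hold 23% + 49% = 72% of Cobalt, so Hiroshi controls Cobalt.
Hiroshi controls 5 companies.

5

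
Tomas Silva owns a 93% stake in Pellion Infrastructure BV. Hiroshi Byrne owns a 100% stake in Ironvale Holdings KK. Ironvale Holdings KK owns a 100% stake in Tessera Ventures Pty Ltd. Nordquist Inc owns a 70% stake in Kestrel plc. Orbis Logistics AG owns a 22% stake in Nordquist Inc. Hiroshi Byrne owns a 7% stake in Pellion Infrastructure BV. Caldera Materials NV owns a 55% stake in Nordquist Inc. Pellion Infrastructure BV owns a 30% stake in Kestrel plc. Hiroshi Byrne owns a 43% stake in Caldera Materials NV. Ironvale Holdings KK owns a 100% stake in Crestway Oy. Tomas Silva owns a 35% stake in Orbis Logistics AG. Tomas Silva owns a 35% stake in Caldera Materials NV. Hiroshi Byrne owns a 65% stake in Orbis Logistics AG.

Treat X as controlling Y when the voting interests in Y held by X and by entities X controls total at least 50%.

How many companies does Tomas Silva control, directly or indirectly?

Tomas holds 93% of Pellion, so Tomas controls Pellion.
No other company's threshold is met.
Tomas controls 1 company.

1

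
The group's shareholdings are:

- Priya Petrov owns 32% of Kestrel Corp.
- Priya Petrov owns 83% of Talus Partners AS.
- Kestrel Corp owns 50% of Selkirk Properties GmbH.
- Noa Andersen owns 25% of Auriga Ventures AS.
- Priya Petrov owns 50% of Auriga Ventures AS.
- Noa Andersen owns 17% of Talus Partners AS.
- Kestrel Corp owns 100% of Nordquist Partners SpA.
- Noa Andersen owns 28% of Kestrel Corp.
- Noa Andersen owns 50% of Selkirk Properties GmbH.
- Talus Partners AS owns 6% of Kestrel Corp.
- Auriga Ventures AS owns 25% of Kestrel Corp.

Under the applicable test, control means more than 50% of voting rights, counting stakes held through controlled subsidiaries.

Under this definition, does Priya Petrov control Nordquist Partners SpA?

Priya holds 83% of Talus, so Priya controls Talus.
Neither Priya nor any entity Priya controls holds any voting interest in Nordquist.
So Priya does not control Nordquist.

No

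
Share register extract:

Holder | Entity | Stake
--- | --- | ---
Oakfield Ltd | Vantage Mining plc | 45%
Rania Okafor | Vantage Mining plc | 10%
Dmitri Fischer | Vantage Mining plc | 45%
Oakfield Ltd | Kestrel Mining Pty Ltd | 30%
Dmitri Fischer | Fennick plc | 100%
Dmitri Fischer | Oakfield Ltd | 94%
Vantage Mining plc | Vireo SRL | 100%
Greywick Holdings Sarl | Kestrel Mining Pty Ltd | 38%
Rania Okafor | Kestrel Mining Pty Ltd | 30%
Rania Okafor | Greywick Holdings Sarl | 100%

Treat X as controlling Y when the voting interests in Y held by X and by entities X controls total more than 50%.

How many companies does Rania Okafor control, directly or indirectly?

Rania holds 100% of Greywick, so Rania controls Greywick.
Rania and Greywick together hold 30% + 38% = 68% of Kestrel, so Rania controls Kestrel.
No other company's threshold is met.
Rania controls 2 companies.

2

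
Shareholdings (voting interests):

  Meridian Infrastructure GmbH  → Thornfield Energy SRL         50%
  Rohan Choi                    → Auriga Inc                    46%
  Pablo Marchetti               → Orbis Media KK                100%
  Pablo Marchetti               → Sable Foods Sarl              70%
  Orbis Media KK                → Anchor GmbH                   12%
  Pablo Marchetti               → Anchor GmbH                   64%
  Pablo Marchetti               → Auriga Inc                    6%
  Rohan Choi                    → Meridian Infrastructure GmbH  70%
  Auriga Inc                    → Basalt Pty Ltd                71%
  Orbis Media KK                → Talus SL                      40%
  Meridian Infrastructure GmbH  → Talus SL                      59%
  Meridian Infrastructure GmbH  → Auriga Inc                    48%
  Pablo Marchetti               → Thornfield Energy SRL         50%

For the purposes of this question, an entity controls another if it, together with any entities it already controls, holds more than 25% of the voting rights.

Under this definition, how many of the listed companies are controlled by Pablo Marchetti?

Pablo holds 100% of Orbis, so Pablo controls Orbis.
Pablo holds 50% of Thornfield, so Pablo controls Thornfield.
Pablo holds 70% of Sable, so Pablo controls Sable.
Orbis holds 40% of Talus, so Pablo controls Talus.
Pablo and Orbis together hold 64% + 12% = 76% of Anchor, so Pablo controls Anchor.
No other company's threshold is met.
Pablo controls 5 companies.

5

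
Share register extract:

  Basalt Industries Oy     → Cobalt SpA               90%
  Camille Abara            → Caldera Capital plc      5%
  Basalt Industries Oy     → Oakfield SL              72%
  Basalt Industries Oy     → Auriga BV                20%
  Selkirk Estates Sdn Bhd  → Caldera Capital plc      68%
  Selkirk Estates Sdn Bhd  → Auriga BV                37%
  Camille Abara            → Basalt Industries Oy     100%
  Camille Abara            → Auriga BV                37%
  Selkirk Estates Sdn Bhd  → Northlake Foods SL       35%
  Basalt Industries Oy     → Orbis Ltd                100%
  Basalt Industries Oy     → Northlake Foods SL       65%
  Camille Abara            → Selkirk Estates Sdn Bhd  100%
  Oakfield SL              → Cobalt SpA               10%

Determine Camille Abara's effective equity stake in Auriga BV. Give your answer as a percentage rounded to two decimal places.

94.00%

Camille reaches Auriga along 3 paths.
Direct stake: 37% = 37%.
Via Selkirk: 100% × 37% = 37%.
Via Basalt: 100% × 20% = 20%.
Total: 37% + 37% + 20% = 94%.
Rounded: 94.00%.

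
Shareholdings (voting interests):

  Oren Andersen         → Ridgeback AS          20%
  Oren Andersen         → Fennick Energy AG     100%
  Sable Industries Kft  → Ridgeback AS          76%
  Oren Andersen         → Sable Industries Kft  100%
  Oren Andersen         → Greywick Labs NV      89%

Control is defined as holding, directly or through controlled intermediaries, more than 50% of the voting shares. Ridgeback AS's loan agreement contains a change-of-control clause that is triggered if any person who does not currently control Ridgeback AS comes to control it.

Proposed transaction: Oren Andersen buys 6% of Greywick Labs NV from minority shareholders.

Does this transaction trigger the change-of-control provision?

The purchase changes only Oren's holdings, so Oren is the only person who could newly come to control Ridgeback.
Oren holds 100% of Sable, so Oren controls Sable.
Sable and Oren together hold 76% + 20% = 96% of Ridgeback, so Oren controls Ridgeback.
So Oren already controls Ridgeback before the transaction.
After the purchase, Oren's direct stake in Greywick rises to 89% + 6% = 95%.
Oren controlled Ridgeback already, so this is not a new person acquiring control; every other person's position is unchanged or reduced.
No new person acquires control, so the clause is not triggered.

No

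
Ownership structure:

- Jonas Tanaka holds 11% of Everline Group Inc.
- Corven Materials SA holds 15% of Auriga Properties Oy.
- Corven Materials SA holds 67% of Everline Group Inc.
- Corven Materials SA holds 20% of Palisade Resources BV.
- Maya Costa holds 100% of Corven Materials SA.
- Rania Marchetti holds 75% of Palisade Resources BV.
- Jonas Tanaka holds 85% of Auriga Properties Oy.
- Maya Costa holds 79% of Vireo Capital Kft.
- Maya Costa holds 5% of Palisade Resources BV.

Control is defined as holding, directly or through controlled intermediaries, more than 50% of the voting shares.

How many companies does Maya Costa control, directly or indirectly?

3

Maya holds 100% of Corven, so Maya controls Corven.
Corven holds 67% of Everline, so Maya controls Everline.
Maya holds 79% of Vireo, so Maya controls Vireo.
No other company's threshold is met.
Maya controls 3 companies.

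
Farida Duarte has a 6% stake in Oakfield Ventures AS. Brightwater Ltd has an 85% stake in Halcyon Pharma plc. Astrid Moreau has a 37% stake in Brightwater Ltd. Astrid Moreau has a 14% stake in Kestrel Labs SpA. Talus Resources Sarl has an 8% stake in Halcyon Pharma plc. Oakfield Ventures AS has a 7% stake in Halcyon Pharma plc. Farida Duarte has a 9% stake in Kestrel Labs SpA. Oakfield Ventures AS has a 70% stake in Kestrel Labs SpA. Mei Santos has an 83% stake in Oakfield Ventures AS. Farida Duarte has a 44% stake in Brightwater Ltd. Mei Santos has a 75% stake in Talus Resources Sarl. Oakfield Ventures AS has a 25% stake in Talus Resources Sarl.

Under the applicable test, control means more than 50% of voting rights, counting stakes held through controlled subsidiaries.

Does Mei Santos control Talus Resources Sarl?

Yes

Mei holds 83% of Oakfield, so Mei controls Oakfield.
Oakfield and Mei together hold 25% + 75% = 100% of Talus, so Mei controls Talus.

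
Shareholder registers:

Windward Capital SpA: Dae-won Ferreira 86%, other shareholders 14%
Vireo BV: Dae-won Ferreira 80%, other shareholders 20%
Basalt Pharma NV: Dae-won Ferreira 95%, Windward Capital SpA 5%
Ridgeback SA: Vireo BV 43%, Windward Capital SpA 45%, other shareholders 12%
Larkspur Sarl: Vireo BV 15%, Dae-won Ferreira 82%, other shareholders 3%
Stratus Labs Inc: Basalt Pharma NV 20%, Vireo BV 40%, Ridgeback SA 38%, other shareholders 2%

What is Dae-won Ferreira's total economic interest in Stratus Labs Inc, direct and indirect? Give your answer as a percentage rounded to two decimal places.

79.64%

Dae-won reaches Stratus along 5 paths.
Via Basalt: 95% × 20% = 19%.
Via Windward → Basalt: 86% × 5% × 20% = 0.86%.
Via Vireo: 80% × 40% = 32%.
Via Vireo → Ridgeback: 80% × 43% × 38% = 13.072%.
Via Windward → Ridgeback: 86% × 45% × 38% = 14.706%.
Total: 19% + 0.86% + 32% + 13.072% + 14.706% = 79.638%.
Rounded: 79.64%.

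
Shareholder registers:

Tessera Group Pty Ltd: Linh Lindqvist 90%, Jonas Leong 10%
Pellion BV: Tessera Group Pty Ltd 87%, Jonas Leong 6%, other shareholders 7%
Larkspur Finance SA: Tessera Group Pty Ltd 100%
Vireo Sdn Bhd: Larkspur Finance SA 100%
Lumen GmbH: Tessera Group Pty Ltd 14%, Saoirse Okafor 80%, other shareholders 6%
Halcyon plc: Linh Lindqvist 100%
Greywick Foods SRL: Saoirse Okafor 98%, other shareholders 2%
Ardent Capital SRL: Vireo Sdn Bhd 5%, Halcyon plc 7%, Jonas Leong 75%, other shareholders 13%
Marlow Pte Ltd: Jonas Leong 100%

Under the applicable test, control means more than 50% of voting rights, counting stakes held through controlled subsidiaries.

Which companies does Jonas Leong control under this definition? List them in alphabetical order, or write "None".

Ardent Capital SRL, Marlow Pte Ltd

Jonas holds 75% of Ardent, so Jonas controls Ardent.
Jonas holds 100% of Marlow, so Jonas controls Marlow.
No other company's threshold is met.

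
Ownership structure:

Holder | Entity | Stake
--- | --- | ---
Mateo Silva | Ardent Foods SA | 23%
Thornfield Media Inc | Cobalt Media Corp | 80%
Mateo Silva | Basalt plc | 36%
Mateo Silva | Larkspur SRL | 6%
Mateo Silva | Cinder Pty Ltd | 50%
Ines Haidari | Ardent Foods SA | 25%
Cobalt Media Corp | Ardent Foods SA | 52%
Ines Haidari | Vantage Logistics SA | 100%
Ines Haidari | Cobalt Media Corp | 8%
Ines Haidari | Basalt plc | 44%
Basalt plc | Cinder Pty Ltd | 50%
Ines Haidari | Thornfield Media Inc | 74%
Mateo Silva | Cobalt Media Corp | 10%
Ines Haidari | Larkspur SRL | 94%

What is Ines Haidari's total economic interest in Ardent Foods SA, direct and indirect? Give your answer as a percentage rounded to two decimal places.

59.94%

Ines reaches Ardent along 3 paths.
Via Thornfield → Cobalt: 74% × 80% × 52% = 30.784%.
Via Cobalt: 8% × 52% = 4.16%.
Direct stake: 25% = 25%.
Total: 30.784% + 4.16% + 25% = 59.944%.
Rounded: 59.94%.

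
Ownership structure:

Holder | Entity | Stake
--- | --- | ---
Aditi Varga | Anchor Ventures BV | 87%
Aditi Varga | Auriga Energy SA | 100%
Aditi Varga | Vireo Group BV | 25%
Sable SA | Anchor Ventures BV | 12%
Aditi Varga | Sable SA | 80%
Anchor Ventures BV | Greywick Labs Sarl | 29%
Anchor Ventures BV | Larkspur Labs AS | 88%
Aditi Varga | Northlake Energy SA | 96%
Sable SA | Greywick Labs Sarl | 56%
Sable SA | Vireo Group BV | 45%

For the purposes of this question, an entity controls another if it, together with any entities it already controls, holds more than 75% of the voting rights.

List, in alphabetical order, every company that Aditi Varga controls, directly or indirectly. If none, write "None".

Aditi holds 80% of Sable, so Aditi controls Sable.
Aditi holds 100% of Auriga, so Aditi controls Auriga.
Sable and Aditi together hold 12% + 87% = 99% of Anchor, so Aditi controls Anchor.
Anchor holds 88% of Larkspur, so Aditi controls Larkspur.
Anchor and Sable together hold 29% + 56% = 85% of Greywick, so Aditi controls Greywick.
Aditi holds 96% of Northlake, so Aditi controls Northlake.
No other company's threshold is met.

Anchor Ventures BV, Auriga Energy SA, Greywick Labs Sarl, Larkspur Labs AS, Northlake Energy SA, Sable SA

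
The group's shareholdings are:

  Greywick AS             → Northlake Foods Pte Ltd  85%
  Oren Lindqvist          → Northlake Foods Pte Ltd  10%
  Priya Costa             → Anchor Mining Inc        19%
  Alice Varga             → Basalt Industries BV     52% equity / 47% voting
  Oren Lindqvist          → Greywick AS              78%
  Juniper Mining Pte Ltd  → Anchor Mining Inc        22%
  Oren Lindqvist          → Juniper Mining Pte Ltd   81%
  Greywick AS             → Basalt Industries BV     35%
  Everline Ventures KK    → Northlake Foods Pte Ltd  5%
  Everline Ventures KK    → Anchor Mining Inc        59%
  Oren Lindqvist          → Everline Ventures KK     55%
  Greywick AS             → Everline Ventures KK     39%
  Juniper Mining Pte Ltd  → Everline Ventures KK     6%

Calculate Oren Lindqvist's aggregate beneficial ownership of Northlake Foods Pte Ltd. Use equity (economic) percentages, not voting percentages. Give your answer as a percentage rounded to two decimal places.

Oren reaches Northlake along 5 paths.
Via Everline: 55% × 5% = 2.75%.
Via Greywick → Everline: 78% × 39% × 5% = 1.521%.
Via Juniper → Everline: 81% × 6% × 5% = 0.243%.
Via Greywick: 78% × 85% = 66.3%.
Direct stake: 10% = 10%.
Total: 2.75% + 1.521% + 0.243% + 66.3% + 10% = 80.814%.
Rounded: 80.81%.

80.81%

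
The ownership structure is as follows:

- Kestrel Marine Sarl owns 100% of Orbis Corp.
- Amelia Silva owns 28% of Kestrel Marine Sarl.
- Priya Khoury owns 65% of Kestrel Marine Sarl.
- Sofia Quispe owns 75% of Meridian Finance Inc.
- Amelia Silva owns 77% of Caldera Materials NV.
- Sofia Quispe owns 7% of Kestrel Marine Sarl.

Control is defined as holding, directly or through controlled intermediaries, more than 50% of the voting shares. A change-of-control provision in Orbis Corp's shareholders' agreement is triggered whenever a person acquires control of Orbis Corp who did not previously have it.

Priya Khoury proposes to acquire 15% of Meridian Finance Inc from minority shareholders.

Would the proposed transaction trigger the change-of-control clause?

No

The purchase changes only Priya's holdings, so Priya is the only person who could newly come to control Orbis.
Priya holds 65% of Kestrel, so Priya controls Kestrel.
Kestrel holds 100% of Orbis, so Priya controls Orbis.
So Priya already controls Orbis before the transaction.
After the purchase, Priya holds 15% of Meridian directly.
Priya controlled Orbis already, so this is not a new person acquiring control; every other person's position is unchanged or reduced.
No new person acquires control, so the clause is not triggered.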